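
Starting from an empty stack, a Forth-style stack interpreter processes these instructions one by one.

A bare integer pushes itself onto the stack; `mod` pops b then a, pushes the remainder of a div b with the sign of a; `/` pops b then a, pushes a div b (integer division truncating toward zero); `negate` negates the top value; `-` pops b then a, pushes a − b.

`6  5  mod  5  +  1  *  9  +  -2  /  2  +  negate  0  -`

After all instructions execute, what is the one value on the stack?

6      : 6
5      : 6 5
mod    : 1
5      : 1 5
+      : 6
1      : 6 1
*      : 6
9      : 6 9
+      : 15
-2     : 15 -2
/      : -7
2      : -7 2
+      : -5
negate : 5
0      : 5 0
-      : 5

5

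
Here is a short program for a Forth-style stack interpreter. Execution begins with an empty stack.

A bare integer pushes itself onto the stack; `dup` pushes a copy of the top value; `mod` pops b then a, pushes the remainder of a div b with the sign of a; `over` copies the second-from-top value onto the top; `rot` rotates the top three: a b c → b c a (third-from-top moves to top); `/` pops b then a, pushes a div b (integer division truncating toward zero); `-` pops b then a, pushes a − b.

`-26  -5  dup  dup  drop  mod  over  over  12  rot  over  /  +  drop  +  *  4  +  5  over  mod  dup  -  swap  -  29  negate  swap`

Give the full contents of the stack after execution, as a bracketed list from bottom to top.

[-29, -4]

-26    -> [-26]
-5     -> [-26, -5]
dup    -> [-26, -5, -5]
dup    -> [-26, -5, -5, -5]
drop   -> [-26, -5, -5]
mod    -> [-26, 0]
over   -> [-26, 0, -26]
over   -> [-26, 0, -26, 0]
12     -> [-26, 0, -26, 0, 12]
rot    -> [-26, 0, 0, 12, -26]
over   -> [-26, 0, 0, 12, -26, 12]
/      -> [-26, 0, 0, 12, -2]
+      -> [-26, 0, 0, 10]
drop   -> [-26, 0, 0]
+      -> [-26, 0]
*      -> [0]
4      -> [0, 4]
+      -> [4]
5      -> [4, 5]
over   -> [4, 5, 4]
mod    -> [4, 1]
dup    -> [4, 1, 1]
-      -> [4, 0]
swap   -> [0, 4]
-      -> [-4]
29     -> [-4, 29]
negate -> [-4, -29]
swap   -> [-29, -4]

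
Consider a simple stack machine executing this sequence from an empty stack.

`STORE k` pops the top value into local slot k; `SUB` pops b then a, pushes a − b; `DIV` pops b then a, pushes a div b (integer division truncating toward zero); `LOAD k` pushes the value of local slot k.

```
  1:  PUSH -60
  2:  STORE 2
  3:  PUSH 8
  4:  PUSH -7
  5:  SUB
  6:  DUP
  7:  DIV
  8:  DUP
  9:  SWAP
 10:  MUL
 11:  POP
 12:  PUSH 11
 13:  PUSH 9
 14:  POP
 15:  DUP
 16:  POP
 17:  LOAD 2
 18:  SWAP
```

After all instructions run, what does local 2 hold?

-60

PUSH -60  [-60]
STORE 2   []
PUSH 8    [8]
PUSH -7   [8, -7]
SUB       [15]
DUP       [15, 15]
DIV       [1]
DUP       [1, 1]
SWAP      [1, 1]
MUL       [1]
POP       []
PUSH 11   [11]
PUSH 9    [11, 9]
POP       [11]
DUP       [11, 11]
POP       [11]
LOAD 2    [11, -60]
SWAP      [-60, 11]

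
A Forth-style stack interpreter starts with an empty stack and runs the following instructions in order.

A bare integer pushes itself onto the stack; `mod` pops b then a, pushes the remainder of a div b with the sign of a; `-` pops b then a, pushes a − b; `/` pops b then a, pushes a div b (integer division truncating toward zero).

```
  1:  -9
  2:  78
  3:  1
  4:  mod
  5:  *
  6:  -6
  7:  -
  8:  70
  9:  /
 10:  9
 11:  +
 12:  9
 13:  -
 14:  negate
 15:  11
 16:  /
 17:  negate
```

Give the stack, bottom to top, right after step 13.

-9  → -9
78  → -9 78
1   → -9 78 1
mod → -9 0
*   → 0
-6  → 0 -6
-   → 6
70  → 6 70
/   → 0
9   → 0 9
+   → 9
9   → 9 9
-   → 0

[0]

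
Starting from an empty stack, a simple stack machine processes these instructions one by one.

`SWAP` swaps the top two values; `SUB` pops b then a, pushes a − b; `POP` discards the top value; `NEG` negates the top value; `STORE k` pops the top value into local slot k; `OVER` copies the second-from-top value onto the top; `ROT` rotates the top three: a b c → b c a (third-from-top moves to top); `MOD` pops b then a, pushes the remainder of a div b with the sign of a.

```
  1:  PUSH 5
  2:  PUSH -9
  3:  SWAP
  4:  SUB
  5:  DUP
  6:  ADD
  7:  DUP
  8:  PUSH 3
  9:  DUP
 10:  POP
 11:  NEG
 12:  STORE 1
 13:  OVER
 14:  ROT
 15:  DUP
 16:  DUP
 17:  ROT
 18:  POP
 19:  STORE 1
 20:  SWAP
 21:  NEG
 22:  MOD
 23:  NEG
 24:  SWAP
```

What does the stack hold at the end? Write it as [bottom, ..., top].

PUSH 5  → [5]
PUSH -9 → [5, -9]
SWAP    → [-9, 5]
SUB     → [-14]
DUP     → [-14, -14]
ADD     → [-28]
DUP     → [-28, -28]
PUSH 3  → [-28, -28, 3]
DUP     → [-28, -28, 3, 3]
POP     → [-28, -28, 3]
NEG     → [-28, -28, -3]
STORE 1 → [-28, -28]
OVER    → [-28, -28, -28]
ROT     → [-28, -28, -28]
DUP     → [-28, -28, -28, -28]
DUP     → [-28, -28, -28, -28, -28]
ROT     → [-28, -28, -28, -28, -28]
POP     → [-28, -28, -28, -28]
STORE 1 → [-28, -28, -28]
SWAP    → [-28, -28, -28]
NEG     → [-28, -28, 28]
MOD     → [-28, 0]
NEG     → [-28, 0]
SWAP    → [0, -28]

[0, -28]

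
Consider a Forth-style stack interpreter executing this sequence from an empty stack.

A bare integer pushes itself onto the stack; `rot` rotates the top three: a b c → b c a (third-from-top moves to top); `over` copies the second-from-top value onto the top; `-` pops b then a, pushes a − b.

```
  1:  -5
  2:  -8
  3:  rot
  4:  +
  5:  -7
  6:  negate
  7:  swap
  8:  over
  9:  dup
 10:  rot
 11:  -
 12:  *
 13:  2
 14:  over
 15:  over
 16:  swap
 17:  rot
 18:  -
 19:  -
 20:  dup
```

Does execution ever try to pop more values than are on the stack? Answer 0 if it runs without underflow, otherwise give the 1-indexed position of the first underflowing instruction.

-5  [-5]
-8  [-5, -8]
rot  — needs 3 operands, stack has 2 → underflow

3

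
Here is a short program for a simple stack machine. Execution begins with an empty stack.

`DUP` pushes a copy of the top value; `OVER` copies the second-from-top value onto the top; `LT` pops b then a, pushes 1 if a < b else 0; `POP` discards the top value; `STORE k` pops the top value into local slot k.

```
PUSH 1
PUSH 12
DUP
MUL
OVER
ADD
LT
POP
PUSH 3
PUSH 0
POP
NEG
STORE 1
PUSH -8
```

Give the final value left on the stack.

PUSH 1  : 1
PUSH 12 : 1 12
DUP     : 1 12 12
MUL     : 1 144
OVER    : 1 144 1
ADD     : 1 145
LT      : 1
POP     : (empty)
PUSH 3  : 3
PUSH 0  : 3 0
POP     : 3
NEG     : -3
STORE 1 : (empty)
PUSH -8 : -8

-8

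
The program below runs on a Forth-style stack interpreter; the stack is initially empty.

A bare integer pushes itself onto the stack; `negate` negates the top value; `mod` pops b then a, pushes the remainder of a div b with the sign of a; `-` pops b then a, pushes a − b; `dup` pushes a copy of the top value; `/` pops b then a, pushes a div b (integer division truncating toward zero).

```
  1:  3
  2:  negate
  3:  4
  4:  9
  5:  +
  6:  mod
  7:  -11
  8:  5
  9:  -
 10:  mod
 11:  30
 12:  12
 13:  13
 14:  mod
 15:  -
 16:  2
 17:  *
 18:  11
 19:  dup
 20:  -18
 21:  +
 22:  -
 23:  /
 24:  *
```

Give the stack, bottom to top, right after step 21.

3       3
negate  -3
4       -3 4
9       -3 4 9
+       -3 13
mod     -3
-11     -3 -11
5       -3 -11 5
-       -3 -16
mod     -3
30      -3 30
12      -3 30 12
13      -3 30 12 13
mod     -3 30 12
-       -3 18
2       -3 18 2
*       -3 36
11      -3 36 11
dup     -3 36 11 11
-18     -3 36 11 11 -18
+       -3 36 11 -7

[-3, 36, 11, -7]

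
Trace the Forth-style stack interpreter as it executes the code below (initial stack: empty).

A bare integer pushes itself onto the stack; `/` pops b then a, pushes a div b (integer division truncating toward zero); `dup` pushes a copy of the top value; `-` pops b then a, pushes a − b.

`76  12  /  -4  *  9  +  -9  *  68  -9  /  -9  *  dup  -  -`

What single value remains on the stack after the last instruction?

135

76   [76]
12   [76, 12]
/    [6]
-4   [6, -4]
*    [-24]
9    [-24, 9]
+    [-15]
-9   [-15, -9]
*    [135]
68   [135, 68]
-9   [135, 68, -9]
/    [135, -7]
-9   [135, -7, -9]
*    [135, 63]
dup  [135, 63, 63]
-    [135, 0]
-    [135]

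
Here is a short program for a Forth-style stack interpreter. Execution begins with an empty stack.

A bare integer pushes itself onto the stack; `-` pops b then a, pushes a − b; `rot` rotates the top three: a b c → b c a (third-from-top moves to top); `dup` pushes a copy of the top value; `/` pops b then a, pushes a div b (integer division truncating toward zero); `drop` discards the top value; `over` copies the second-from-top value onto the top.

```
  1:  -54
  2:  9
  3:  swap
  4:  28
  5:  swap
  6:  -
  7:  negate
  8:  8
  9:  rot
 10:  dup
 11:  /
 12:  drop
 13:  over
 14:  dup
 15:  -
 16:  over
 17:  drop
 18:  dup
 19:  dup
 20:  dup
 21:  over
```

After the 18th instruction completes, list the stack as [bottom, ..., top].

[-82, 8, 0, 0]

-54    -> [-54]
9      -> [-54, 9]
swap   -> [9, -54]
28     -> [9, -54, 28]
swap   -> [9, 28, -54]
-      -> [9, 82]
negate -> [9, -82]
8      -> [9, -82, 8]
rot    -> [-82, 8, 9]
dup    -> [-82, 8, 9, 9]
/      -> [-82, 8, 1]
drop   -> [-82, 8]
over   -> [-82, 8, -82]
dup    -> [-82, 8, -82, -82]
-      -> [-82, 8, 0]
over   -> [-82, 8, 0, 8]
drop   -> [-82, 8, 0]
dup    -> [-82, 8, 0, 0]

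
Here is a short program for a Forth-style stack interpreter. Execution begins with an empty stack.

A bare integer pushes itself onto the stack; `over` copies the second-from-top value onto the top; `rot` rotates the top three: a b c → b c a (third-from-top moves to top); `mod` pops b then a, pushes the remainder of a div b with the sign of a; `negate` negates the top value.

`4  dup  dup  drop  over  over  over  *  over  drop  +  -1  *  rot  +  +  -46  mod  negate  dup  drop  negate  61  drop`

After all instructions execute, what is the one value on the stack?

-12

4      -> 4
dup    -> 4 4
dup    -> 4 4 4
drop   -> 4 4
over   -> 4 4 4
over   -> 4 4 4 4
over   -> 4 4 4 4 4
*      -> 4 4 4 16
over   -> 4 4 4 16 4
drop   -> 4 4 4 16
+      -> 4 4 20
-1     -> 4 4 20 -1
*      -> 4 4 -20
rot    -> 4 -20 4
+      -> 4 -16
+      -> -12
-46    -> -12 -46
mod    -> -12
negate -> 12
dup    -> 12 12
drop   -> 12
negate -> -12
61     -> -12 61
drop   -> -12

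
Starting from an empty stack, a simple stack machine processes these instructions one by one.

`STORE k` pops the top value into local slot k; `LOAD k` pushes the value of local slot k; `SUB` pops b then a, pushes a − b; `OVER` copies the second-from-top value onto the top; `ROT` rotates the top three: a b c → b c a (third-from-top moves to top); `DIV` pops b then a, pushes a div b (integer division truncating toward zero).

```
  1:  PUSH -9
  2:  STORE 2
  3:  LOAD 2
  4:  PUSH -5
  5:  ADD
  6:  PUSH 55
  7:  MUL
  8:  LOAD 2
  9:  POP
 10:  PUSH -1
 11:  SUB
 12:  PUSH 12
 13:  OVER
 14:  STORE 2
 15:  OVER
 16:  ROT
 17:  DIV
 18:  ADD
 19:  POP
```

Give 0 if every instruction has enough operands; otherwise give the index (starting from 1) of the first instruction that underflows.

0

PUSH -9 → -9
STORE 2 → (empty)
LOAD 2  → -9
PUSH -5 → -9 -5
ADD     → -14
PUSH 55 → -14 55
MUL     → -770
LOAD 2  → -770 -9
POP     → -770
PUSH -1 → -770 -1
SUB     → -769
PUSH 12 → -769 12
OVER    → -769 12 -769
STORE 2 → -769 12
OVER    → -769 12 -769
ROT     → 12 -769 -769
DIV     → 12 1
ADD     → 13
POP     → (empty)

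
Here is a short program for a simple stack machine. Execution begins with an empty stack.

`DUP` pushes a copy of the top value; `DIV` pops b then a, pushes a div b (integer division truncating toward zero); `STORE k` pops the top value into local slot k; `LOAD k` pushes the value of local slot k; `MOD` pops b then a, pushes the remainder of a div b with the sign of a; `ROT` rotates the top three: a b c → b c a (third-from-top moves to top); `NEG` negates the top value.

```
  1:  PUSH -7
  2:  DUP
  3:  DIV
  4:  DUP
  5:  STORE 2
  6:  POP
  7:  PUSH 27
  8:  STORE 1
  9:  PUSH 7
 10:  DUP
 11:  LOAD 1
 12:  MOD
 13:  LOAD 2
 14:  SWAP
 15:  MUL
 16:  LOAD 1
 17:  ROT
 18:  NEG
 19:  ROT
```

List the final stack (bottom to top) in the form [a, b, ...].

[27, -7, 7]

PUSH -7  [-7]
DUP      [-7, -7]
DIV      [1]
DUP      [1, 1]
STORE 2  [1]
POP      []
PUSH 27  [27]
STORE 1  []
PUSH 7   [7]
DUP      [7, 7]
LOAD 1   [7, 7, 27]
MOD      [7, 7]
LOAD 2   [7, 7, 1]
SWAP     [7, 1, 7]
MUL      [7, 7]
LOAD 1   [7, 7, 27]
ROT      [7, 27, 7]
NEG      [7, 27, -7]
ROT      [27, -7, 7]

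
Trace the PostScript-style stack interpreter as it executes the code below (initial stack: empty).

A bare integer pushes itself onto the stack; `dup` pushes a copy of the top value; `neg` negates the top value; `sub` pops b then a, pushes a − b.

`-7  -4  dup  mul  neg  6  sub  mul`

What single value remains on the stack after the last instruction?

-7  : [-7]
-4  : [-7, -4]
dup : [-7, -4, -4]
mul : [-7, 16]
neg : [-7, -16]
6   : [-7, -16, 6]
sub : [-7, -22]
mul : [154]

154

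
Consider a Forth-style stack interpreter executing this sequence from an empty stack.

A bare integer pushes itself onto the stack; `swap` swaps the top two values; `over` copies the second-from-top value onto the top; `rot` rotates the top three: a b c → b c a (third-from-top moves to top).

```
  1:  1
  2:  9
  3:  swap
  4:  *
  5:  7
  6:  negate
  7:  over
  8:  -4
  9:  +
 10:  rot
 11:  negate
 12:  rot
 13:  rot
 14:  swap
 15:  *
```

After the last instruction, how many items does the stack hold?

1      -> 1
9      -> 1 9
swap   -> 9 1
*      -> 9
7      -> 9 7
negate -> 9 -7
over   -> 9 -7 9
-4     -> 9 -7 9 -4
+      -> 9 -7 5
rot    -> -7 5 9
negate -> -7 5 -9
rot    -> 5 -9 -7
rot    -> -9 -7 5
swap   -> -9 5 -7
*      -> -9 -35

2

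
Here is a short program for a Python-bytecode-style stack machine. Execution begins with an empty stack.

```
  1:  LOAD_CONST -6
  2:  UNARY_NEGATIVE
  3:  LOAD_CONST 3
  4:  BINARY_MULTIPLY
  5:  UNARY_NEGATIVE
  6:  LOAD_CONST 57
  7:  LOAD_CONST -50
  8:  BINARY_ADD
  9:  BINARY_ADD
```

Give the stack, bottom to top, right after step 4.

LOAD_CONST -6   : [-6]
UNARY_NEGATIVE  : [6]
LOAD_CONST 3    : [6, 3]
BINARY_MULTIPLY : [18]

[18]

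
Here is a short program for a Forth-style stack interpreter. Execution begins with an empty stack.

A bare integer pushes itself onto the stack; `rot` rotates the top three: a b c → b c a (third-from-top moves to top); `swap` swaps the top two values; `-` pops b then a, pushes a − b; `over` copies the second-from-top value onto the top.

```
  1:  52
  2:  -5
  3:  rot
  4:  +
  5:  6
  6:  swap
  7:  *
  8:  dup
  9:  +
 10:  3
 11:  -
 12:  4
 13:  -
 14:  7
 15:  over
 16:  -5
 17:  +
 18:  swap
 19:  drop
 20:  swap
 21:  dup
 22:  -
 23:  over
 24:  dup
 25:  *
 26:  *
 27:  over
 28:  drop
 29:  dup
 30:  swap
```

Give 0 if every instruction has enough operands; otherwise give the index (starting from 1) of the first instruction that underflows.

3

52 -> [52]
-5 -> [52, -5]
rot  — needs 3 operands, stack has 2 → underflow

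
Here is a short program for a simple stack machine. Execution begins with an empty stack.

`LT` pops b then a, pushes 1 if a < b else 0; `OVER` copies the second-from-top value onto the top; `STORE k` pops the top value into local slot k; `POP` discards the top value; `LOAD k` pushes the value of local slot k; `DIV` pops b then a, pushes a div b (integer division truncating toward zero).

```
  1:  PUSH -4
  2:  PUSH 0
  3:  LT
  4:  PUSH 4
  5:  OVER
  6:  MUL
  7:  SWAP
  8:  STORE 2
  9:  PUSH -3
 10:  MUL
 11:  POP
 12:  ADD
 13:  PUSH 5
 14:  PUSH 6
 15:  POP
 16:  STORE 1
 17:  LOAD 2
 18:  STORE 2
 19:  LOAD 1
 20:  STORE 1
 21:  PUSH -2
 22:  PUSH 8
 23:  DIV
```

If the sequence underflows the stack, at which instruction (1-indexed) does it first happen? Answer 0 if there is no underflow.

12

PUSH -4  -4
PUSH 0   -4 0
LT       1
PUSH 4   1 4
OVER     1 4 1
MUL      1 4
SWAP     4 1
STORE 2  4
PUSH -3  4 -3
MUL      -12
POP      (empty)
ADD  — needs 2 operands, stack has 0 → underflow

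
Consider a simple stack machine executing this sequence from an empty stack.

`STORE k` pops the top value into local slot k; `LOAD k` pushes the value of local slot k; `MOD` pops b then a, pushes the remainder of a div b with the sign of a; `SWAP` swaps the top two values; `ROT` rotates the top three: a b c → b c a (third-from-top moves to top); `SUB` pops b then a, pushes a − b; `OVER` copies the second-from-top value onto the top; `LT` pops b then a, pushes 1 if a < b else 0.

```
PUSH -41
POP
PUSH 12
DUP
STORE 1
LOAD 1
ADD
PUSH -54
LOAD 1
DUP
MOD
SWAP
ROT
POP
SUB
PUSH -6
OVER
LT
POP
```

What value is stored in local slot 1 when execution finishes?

12

PUSH -41 -> -41
POP      -> (empty)
PUSH 12  -> 12
DUP      -> 12 12
STORE 1  -> 12
LOAD 1   -> 12 12
ADD      -> 24
PUSH -54 -> 24 -54
LOAD 1   -> 24 -54 12
DUP      -> 24 -54 12 12
MOD      -> 24 -54 0
SWAP     -> 24 0 -54
ROT      -> 0 -54 24
POP      -> 0 -54
SUB      -> 54
PUSH -6  -> 54 -6
OVER     -> 54 -6 54
LT       -> 54 1
POP      -> 54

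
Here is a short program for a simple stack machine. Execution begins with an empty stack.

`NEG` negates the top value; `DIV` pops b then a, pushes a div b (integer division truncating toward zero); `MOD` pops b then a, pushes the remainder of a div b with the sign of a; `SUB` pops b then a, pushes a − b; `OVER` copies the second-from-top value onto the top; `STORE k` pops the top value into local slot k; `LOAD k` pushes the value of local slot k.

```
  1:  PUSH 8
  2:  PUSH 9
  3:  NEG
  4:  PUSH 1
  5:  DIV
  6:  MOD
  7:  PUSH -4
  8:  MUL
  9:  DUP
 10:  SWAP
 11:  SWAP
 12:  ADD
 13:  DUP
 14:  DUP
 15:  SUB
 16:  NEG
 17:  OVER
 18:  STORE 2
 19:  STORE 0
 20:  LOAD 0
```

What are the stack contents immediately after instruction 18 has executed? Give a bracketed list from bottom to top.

PUSH 8  -> [8]
PUSH 9  -> [8, 9]
NEG     -> [8, -9]
PUSH 1  -> [8, -9, 1]
DIV     -> [8, -9]
MOD     -> [8]
PUSH -4 -> [8, -4]
MUL     -> [-32]
DUP     -> [-32, -32]
SWAP    -> [-32, -32]
SWAP    -> [-32, -32]
ADD     -> [-64]
DUP     -> [-64, -64]
DUP     -> [-64, -64, -64]
SUB     -> [-64, 0]
NEG     -> [-64, 0]
OVER    -> [-64, 0, -64]
STORE 2 -> [-64, 0]

[-64, 0]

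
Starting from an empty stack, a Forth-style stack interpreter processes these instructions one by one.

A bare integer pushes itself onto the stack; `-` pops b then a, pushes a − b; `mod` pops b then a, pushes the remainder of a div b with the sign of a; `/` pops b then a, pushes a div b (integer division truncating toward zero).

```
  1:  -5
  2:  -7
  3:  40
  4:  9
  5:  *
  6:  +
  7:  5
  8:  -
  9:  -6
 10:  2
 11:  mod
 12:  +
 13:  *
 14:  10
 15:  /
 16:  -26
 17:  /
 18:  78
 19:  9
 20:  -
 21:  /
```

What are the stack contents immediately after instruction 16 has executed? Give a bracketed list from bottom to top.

[-174, -26]

-5  -> -5
-7  -> -5 -7
40  -> -5 -7 40
9   -> -5 -7 40 9
*   -> -5 -7 360
+   -> -5 353
5   -> -5 353 5
-   -> -5 348
-6  -> -5 348 -6
2   -> -5 348 -6 2
mod -> -5 348 0
+   -> -5 348
*   -> -1740
10  -> -1740 10
/   -> -174
-26 -> -174 -26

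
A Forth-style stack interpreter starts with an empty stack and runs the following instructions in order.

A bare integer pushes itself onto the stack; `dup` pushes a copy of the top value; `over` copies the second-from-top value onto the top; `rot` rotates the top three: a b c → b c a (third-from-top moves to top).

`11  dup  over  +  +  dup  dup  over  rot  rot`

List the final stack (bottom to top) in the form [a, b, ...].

[33, 33, 33, 33]

11   → [11]
dup  → [11, 11]
over → [11, 11, 11]
+    → [11, 22]
+    → [33]
dup  → [33, 33]
dup  → [33, 33, 33]
over → [33, 33, 33, 33]
rot  → [33, 33, 33, 33]
rot  → [33, 33, 33, 33]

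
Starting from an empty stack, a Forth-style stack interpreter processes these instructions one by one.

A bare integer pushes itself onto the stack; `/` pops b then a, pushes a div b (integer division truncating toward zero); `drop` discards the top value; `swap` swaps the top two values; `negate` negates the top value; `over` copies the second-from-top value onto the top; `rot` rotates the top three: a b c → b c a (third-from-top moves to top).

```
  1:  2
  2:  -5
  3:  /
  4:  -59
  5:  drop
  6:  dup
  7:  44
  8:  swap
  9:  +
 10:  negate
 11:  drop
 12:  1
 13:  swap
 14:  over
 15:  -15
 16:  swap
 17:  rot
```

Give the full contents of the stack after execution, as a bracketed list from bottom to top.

2      -> [2]
-5     -> [2, -5]
/      -> [0]
-59    -> [0, -59]
drop   -> [0]
dup    -> [0, 0]
44     -> [0, 0, 44]
swap   -> [0, 44, 0]
+      -> [0, 44]
negate -> [0, -44]
drop   -> [0]
1      -> [0, 1]
swap   -> [1, 0]
over   -> [1, 0, 1]
-15    -> [1, 0, 1, -15]
swap   -> [1, 0, -15, 1]
rot    -> [1, -15, 1, 0]

[1, -15, 1, 0]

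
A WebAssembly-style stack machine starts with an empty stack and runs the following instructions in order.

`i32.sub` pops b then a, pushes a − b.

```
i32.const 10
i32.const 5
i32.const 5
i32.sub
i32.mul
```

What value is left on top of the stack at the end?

i32.const 10  10
i32.const 5   10 5
i32.const 5   10 5 5
i32.sub       10 0
i32.mul       0

0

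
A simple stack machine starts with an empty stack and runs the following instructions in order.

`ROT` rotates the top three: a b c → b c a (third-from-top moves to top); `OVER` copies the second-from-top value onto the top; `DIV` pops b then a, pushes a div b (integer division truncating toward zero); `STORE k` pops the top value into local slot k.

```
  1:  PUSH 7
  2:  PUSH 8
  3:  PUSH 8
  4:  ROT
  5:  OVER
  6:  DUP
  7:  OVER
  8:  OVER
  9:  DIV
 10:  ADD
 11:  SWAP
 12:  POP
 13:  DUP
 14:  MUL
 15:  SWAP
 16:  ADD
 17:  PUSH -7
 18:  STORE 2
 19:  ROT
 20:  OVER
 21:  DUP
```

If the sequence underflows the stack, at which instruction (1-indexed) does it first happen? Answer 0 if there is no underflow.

PUSH 7  → 7
PUSH 8  → 7 8
PUSH 8  → 7 8 8
ROT     → 8 8 7
OVER    → 8 8 7 8
DUP     → 8 8 7 8 8
OVER    → 8 8 7 8 8 8
OVER    → 8 8 7 8 8 8 8
DIV     → 8 8 7 8 8 1
ADD     → 8 8 7 8 9
SWAP    → 8 8 7 9 8
POP     → 8 8 7 9
DUP     → 8 8 7 9 9
MUL     → 8 8 7 81
SWAP    → 8 8 81 7
ADD     → 8 8 88
PUSH -7 → 8 8 88 -7
STORE 2 → 8 8 88
ROT     → 8 88 8
OVER    → 8 88 8 88
DUP     → 8 88 8 88 88

0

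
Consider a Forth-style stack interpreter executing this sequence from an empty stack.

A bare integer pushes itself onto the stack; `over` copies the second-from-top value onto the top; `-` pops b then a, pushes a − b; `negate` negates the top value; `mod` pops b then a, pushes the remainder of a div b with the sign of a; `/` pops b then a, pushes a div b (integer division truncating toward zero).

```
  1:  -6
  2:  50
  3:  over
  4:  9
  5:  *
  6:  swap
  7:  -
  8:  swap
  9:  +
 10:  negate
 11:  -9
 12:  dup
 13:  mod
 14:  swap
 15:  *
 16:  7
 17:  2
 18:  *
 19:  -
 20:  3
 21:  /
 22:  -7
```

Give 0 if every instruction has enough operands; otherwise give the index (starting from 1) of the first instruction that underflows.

-6      [-6]
50      [-6, 50]
over    [-6, 50, -6]
9       [-6, 50, -6, 9]
*       [-6, 50, -54]
swap    [-6, -54, 50]
-       [-6, -104]
swap    [-104, -6]
+       [-110]
negate  [110]
-9      [110, -9]
dup     [110, -9, -9]
mod     [110, 0]
swap    [0, 110]
*       [0]
7       [0, 7]
2       [0, 7, 2]
*       [0, 14]
-       [-14]
3       [-14, 3]
/       [-4]
-7      [-4, -7]

0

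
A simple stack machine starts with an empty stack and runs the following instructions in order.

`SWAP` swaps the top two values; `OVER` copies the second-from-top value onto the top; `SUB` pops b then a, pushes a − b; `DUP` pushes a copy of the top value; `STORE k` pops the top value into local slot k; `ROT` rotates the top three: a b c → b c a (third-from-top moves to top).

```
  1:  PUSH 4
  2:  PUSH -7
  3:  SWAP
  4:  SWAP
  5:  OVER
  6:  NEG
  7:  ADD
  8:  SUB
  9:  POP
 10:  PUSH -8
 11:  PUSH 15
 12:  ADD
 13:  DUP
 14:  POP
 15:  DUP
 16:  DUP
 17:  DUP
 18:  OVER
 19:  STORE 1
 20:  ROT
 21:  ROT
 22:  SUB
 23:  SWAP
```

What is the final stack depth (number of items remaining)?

PUSH 4  → 4
PUSH -7 → 4 -7
SWAP    → -7 4
SWAP    → 4 -7
OVER    → 4 -7 4
NEG     → 4 -7 -4
ADD     → 4 -11
SUB     → 15
POP     → (empty)
PUSH -8 → -8
PUSH 15 → -8 15
ADD     → 7
DUP     → 7 7
POP     → 7
DUP     → 7 7
DUP     → 7 7 7
DUP     → 7 7 7 7
OVER    → 7 7 7 7 7
STORE 1 → 7 7 7 7
ROT     → 7 7 7 7
ROT     → 7 7 7 7
SUB     → 7 7 0
SWAP    → 7 0 7

3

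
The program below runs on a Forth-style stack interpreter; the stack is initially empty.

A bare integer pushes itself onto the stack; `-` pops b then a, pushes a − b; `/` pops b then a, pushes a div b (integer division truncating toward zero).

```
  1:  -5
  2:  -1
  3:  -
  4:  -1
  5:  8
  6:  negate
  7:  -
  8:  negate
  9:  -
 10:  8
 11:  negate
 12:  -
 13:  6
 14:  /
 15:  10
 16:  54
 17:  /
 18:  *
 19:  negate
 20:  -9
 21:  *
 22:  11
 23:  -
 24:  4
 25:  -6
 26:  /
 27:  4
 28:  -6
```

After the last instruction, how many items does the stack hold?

4

-5     → [-5]
-1     → [-5, -1]
-      → [-4]
-1     → [-4, -1]
8      → [-4, -1, 8]
negate → [-4, -1, -8]
-      → [-4, 7]
negate → [-4, -7]
-      → [3]
8      → [3, 8]
negate → [3, -8]
-      → [11]
6      → [11, 6]
/      → [1]
10     → [1, 10]
54     → [1, 10, 54]
/      → [1, 0]
*      → [0]
negate → [0]
-9     → [0, -9]
*      → [0]
11     → [0, 11]
-      → [-11]
4      → [-11, 4]
-6     → [-11, 4, -6]
/      → [-11, 0]
4      → [-11, 0, 4]
-6     → [-11, 0, 4, -6]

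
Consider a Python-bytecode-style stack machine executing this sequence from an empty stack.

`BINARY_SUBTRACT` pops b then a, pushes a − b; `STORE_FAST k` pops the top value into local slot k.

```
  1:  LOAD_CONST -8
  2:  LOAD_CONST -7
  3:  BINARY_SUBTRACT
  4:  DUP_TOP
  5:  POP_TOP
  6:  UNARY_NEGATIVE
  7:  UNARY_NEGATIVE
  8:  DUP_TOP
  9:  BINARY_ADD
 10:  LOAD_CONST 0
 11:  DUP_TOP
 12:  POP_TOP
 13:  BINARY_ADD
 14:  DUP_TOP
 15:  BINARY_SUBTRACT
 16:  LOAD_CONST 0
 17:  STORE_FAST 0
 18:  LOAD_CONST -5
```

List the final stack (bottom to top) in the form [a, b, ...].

[0, -5]

LOAD_CONST -8   → -8
LOAD_CONST -7   → -8 -7
BINARY_SUBTRACT → -1
DUP_TOP         → -1 -1
POP_TOP         → -1
UNARY_NEGATIVE  → 1
UNARY_NEGATIVE  → -1
DUP_TOP         → -1 -1
BINARY_ADD      → -2
LOAD_CONST 0    → -2 0
DUP_TOP         → -2 0 0
POP_TOP         → -2 0
BINARY_ADD      → -2
DUP_TOP         → -2 -2
BINARY_SUBTRACT → 0
LOAD_CONST 0    → 0 0
STORE_FAST 0    → 0
LOAD_CONST -5   → 0 -5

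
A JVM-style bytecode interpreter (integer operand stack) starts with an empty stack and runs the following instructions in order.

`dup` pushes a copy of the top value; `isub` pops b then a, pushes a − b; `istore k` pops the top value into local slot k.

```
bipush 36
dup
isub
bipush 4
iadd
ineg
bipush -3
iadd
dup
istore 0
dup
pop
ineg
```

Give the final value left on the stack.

bipush 36  36
dup        36 36
isub       0
bipush 4   0 4
iadd       4
ineg       -4
bipush -3  -4 -3
iadd       -7
dup        -7 -7
istore 0   -7
dup        -7 -7
pop        -7
ineg       7

7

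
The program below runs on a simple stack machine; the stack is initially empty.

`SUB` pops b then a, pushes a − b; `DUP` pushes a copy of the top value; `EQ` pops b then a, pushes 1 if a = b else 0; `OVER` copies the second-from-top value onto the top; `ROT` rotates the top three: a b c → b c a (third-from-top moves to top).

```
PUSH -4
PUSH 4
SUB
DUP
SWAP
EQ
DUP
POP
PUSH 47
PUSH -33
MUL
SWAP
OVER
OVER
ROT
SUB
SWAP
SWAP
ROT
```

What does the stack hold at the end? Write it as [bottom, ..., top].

[-1551, 0, -1551]

PUSH -4  -> [-4]
PUSH 4   -> [-4, 4]
SUB      -> [-8]
DUP      -> [-8, -8]
SWAP     -> [-8, -8]
EQ       -> [1]
DUP      -> [1, 1]
POP      -> [1]
PUSH 47  -> [1, 47]
PUSH -33 -> [1, 47, -33]
MUL      -> [1, -1551]
SWAP     -> [-1551, 1]
OVER     -> [-1551, 1, -1551]
OVER     -> [-1551, 1, -1551, 1]
ROT      -> [-1551, -1551, 1, 1]
SUB      -> [-1551, -1551, 0]
SWAP     -> [-1551, 0, -1551]
SWAP     -> [-1551, -1551, 0]
ROT      -> [-1551, 0, -1551]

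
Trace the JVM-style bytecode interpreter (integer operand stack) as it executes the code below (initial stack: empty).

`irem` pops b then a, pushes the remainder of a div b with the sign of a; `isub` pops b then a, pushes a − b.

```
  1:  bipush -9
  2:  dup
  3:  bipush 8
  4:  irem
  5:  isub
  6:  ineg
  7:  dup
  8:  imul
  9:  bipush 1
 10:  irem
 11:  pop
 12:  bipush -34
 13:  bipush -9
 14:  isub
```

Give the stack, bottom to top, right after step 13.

bipush -9   [-9]
dup         [-9, -9]
bipush 8    [-9, -9, 8]
irem        [-9, -1]
isub        [-8]
ineg        [8]
dup         [8, 8]
imul        [64]
bipush 1    [64, 1]
irem        [0]
pop         []
bipush -34  [-34]
bipush -9   [-34, -9]

[-34, -9]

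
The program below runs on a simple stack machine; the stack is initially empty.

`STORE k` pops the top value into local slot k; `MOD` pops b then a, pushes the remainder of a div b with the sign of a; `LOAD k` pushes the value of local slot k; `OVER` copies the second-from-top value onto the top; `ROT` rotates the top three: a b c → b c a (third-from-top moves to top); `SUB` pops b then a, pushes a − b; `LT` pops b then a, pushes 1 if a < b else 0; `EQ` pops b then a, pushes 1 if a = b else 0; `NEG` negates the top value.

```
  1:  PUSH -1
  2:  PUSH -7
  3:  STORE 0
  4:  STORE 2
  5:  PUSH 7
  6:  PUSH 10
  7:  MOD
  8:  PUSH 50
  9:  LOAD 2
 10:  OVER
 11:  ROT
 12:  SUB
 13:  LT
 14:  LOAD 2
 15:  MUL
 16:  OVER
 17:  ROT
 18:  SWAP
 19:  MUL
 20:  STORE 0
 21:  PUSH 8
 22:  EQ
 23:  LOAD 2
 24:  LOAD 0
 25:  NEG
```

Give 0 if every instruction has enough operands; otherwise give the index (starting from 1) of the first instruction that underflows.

PUSH -1 -> [-1]
PUSH -7 -> [-1, -7]
STORE 0 -> [-1]
STORE 2 -> []
PUSH 7  -> [7]
PUSH 10 -> [7, 10]
MOD     -> [7]
PUSH 50 -> [7, 50]
LOAD 2  -> [7, 50, -1]
OVER    -> [7, 50, -1, 50]
ROT     -> [7, -1, 50, 50]
SUB     -> [7, -1, 0]
LT      -> [7, 1]
LOAD 2  -> [7, 1, -1]
MUL     -> [7, -1]
OVER    -> [7, -1, 7]
ROT     -> [-1, 7, 7]
SWAP    -> [-1, 7, 7]
MUL     -> [-1, 49]
STORE 0 -> [-1]
PUSH 8  -> [-1, 8]
EQ      -> [0]
LOAD 2  -> [0, -1]
LOAD 0  -> [0, -1, 49]
NEG     -> [0, -1, -49]

0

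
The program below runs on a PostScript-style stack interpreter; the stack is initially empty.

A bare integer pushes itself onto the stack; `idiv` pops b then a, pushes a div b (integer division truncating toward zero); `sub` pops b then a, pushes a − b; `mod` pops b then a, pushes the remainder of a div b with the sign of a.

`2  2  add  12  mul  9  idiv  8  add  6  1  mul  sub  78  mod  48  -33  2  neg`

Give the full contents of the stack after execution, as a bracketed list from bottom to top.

[7, 48, -33, -2]

2    → 2
2    → 2 2
add  → 4
12   → 4 12
mul  → 48
9    → 48 9
idiv → 5
8    → 5 8
add  → 13
6    → 13 6
1    → 13 6 1
mul  → 13 6
sub  → 7
78   → 7 78
mod  → 7
48   → 7 48
-33  → 7 48 -33
2    → 7 48 -33 2
neg  → 7 48 -33 -2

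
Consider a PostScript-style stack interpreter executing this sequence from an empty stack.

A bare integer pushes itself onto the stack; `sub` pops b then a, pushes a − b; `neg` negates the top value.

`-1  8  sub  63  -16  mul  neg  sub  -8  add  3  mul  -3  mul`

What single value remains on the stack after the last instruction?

-1  -> -1
8   -> -1 8
sub -> -9
63  -> -9 63
-16 -> -9 63 -16
mul -> -9 -1008
neg -> -9 1008
sub -> -1017
-8  -> -1017 -8
add -> -1025
3   -> -1025 3
mul -> -3075
-3  -> -3075 -3
mul -> 9225

9225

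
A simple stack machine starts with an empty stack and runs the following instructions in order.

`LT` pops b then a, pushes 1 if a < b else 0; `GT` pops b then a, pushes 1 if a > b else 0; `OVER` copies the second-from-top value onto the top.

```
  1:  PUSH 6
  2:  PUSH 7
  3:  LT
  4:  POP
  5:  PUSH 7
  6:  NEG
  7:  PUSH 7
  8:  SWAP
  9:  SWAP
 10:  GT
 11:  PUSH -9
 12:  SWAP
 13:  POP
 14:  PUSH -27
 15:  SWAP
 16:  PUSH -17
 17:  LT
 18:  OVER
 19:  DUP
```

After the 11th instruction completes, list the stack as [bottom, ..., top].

PUSH 6  -> 6
PUSH 7  -> 6 7
LT      -> 1
POP     -> (empty)
PUSH 7  -> 7
NEG     -> -7
PUSH 7  -> -7 7
SWAP    -> 7 -7
SWAP    -> -7 7
GT      -> 0
PUSH -9 -> 0 -9

[0, -9]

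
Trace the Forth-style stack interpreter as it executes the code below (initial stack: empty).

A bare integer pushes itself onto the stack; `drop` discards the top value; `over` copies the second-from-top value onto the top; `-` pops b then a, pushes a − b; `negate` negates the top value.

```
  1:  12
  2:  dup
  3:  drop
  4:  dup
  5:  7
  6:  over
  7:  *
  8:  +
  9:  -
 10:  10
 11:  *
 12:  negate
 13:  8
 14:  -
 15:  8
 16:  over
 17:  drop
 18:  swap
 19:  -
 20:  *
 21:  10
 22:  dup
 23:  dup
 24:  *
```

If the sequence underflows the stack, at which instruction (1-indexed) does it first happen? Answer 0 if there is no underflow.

12     : [12]
dup    : [12, 12]
drop   : [12]
dup    : [12, 12]
7      : [12, 12, 7]
over   : [12, 12, 7, 12]
*      : [12, 12, 84]
+      : [12, 96]
-      : [-84]
10     : [-84, 10]
*      : [-840]
negate : [840]
8      : [840, 8]
-      : [832]
8      : [832, 8]
over   : [832, 8, 832]
drop   : [832, 8]
swap   : [8, 832]
-      : [-824]
*  — needs 2 operands, stack has 1 → underflow

20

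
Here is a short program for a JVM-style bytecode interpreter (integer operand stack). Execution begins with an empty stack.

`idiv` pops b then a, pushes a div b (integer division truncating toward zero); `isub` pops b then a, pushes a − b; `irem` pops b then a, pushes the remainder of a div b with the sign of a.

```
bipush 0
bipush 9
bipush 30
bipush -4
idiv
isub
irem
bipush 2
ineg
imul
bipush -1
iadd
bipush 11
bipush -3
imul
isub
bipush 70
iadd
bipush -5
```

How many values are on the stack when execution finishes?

2

bipush 0  -> [0]
bipush 9  -> [0, 9]
bipush 30 -> [0, 9, 30]
bipush -4 -> [0, 9, 30, -4]
idiv      -> [0, 9, -7]
isub      -> [0, 16]
irem      -> [0]
bipush 2  -> [0, 2]
ineg      -> [0, -2]
imul      -> [0]
bipush -1 -> [0, -1]
iadd      -> [-1]
bipush 11 -> [-1, 11]
bipush -3 -> [-1, 11, -3]
imul      -> [-1, -33]
isub      -> [32]
bipush 70 -> [32, 70]
iadd      -> [102]
bipush -5 -> [102, -5]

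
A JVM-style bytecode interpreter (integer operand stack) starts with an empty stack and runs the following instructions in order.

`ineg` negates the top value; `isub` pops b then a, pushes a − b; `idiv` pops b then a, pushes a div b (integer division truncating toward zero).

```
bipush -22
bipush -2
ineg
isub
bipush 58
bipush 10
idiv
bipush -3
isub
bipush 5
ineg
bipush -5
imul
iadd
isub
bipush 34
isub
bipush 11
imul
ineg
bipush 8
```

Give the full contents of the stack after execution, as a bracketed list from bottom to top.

[1001, 8]

bipush -22 -> -22
bipush -2  -> -22 -2
ineg       -> -22 2
isub       -> -24
bipush 58  -> -24 58
bipush 10  -> -24 58 10
idiv       -> -24 5
bipush -3  -> -24 5 -3
isub       -> -24 8
bipush 5   -> -24 8 5
ineg       -> -24 8 -5
bipush -5  -> -24 8 -5 -5
imul       -> -24 8 25
iadd       -> -24 33
isub       -> -57
bipush 34  -> -57 34
isub       -> -91
bipush 11  -> -91 11
imul       -> -1001
ineg       -> 1001
bipush 8   -> 1001 8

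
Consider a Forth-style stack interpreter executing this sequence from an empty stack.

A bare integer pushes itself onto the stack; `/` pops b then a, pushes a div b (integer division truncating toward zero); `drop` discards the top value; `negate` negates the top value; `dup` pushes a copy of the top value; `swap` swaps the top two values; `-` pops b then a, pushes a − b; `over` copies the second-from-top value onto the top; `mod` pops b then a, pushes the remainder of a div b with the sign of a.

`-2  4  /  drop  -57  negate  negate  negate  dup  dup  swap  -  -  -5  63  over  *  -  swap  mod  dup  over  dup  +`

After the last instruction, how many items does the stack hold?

3

-2     : -2
4      : -2 4
/      : 0
drop   : (empty)
-57    : -57
negate : 57
negate : -57
negate : 57
dup    : 57 57
dup    : 57 57 57
swap   : 57 57 57
-      : 57 0
-      : 57
-5     : 57 -5
63     : 57 -5 63
over   : 57 -5 63 -5
*      : 57 -5 -315
-      : 57 310
swap   : 310 57
mod    : 25
dup    : 25 25
over   : 25 25 25
dup    : 25 25 25 25
+      : 25 25 50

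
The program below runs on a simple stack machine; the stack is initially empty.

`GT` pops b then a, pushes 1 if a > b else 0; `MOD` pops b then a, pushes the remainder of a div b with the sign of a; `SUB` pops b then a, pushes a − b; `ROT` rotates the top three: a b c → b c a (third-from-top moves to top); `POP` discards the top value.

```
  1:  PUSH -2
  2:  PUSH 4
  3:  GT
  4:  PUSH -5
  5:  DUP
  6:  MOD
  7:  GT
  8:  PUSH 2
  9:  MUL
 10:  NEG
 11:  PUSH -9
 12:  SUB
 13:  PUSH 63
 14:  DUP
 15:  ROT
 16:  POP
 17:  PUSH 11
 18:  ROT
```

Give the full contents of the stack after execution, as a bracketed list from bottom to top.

PUSH -2 : -2
PUSH 4  : -2 4
GT      : 0
PUSH -5 : 0 -5
DUP     : 0 -5 -5
MOD     : 0 0
GT      : 0
PUSH 2  : 0 2
MUL     : 0
NEG     : 0
PUSH -9 : 0 -9
SUB     : 9
PUSH 63 : 9 63
DUP     : 9 63 63
ROT     : 63 63 9
POP     : 63 63
PUSH 11 : 63 63 11
ROT     : 63 11 63

[63, 11, 63]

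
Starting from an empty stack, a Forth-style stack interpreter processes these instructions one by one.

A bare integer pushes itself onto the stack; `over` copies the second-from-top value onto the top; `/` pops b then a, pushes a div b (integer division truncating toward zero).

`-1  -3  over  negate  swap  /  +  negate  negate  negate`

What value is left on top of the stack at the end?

1

-1     : -1
-3     : -1 -3
over   : -1 -3 -1
negate : -1 -3 1
swap   : -1 1 -3
/      : -1 0
+      : -1
negate : 1
negate : -1
negate : 1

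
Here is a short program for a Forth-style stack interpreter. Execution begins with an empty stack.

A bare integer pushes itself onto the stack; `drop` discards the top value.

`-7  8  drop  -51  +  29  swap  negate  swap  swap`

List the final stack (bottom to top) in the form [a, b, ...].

-7     -> [-7]
8      -> [-7, 8]
drop   -> [-7]
-51    -> [-7, -51]
+      -> [-58]
29     -> [-58, 29]
swap   -> [29, -58]
negate -> [29, 58]
swap   -> [58, 29]
swap   -> [29, 58]

[29, 58]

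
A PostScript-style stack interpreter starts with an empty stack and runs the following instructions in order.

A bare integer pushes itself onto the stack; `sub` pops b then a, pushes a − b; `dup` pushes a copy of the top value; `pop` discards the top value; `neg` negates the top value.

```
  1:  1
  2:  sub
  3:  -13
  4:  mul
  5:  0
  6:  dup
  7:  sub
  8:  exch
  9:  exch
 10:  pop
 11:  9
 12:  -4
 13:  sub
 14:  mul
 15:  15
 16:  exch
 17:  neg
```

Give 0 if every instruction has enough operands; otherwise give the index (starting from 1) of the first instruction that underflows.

1 : 1
sub  — needs 2 operands, stack has 1 → underflow

2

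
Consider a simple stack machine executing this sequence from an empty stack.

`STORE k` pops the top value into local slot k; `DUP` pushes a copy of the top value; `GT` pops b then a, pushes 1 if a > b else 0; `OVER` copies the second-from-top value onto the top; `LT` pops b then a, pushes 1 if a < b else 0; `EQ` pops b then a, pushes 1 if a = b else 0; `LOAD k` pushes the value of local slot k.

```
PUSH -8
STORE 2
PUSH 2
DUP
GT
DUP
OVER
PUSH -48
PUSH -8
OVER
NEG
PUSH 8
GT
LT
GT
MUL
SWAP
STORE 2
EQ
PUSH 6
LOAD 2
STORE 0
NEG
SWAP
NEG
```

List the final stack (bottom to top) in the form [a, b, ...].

[-6, -1]

PUSH -8  → -8
STORE 2  → (empty)
PUSH 2   → 2
DUP      → 2 2
GT       → 0
DUP      → 0 0
OVER     → 0 0 0
PUSH -48 → 0 0 0 -48
PUSH -8  → 0 0 0 -48 -8
OVER     → 0 0 0 -48 -8 -48
NEG      → 0 0 0 -48 -8 48
PUSH 8   → 0 0 0 -48 -8 48 8
GT       → 0 0 0 -48 -8 1
LT       → 0 0 0 -48 1
GT       → 0 0 0 0
MUL      → 0 0 0
SWAP     → 0 0 0
STORE 2  → 0 0
EQ       → 1
PUSH 6   → 1 6
LOAD 2   → 1 6 0
STORE 0  → 1 6
NEG      → 1 -6
SWAP     → -6 1
NEG      → -6 -1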